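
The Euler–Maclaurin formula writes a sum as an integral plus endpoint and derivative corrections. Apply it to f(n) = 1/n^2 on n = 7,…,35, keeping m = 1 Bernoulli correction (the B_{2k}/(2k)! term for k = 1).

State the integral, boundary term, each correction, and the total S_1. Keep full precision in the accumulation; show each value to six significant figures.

S_1 ≈ 0.125380

The integral term ∫_7^35 1/x^2 dx = 0.114286.
½[f(7) + f(35)] = ½[0.0204082 + 0.000816327] = 0.0106122.
So far: 0.124898.
Correction k=1: B_{2}/2! · (f^{(1)}(35) − f^{(1)}(7)) = 1/12 · (-4.66472e-05 − (-0.00583090)) = 0.000482021.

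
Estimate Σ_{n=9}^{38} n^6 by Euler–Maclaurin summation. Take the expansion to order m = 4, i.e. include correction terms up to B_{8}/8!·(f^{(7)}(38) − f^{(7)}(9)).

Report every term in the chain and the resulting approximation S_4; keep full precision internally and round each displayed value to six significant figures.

The integral term ∫_9^38 x^6 dx = 1.63444e+10.
½[f(9) + f(38)] = ½[531441 + 3.01094e+09] = 1.50573e+09.
So far: 1.78501e+10.
Correction k=1: B_{2}/2! · (f^{(1)}(38) − f^{(1)}(9)) = 1/12 · (4.75411e+08 − 354294) = 3.95881e+07.
Running total after k=1: 1.78897e+10.
Correction k=2: B_{4}/4! · (f^{(3)}(38) − f^{(3)}(9)) = −1/720 · (6.58464e+06 − 87480.0) = -9023.83.
Running total after k=2: 1.78897e+10.
Correction k=3: B_{6}/6! · (f^{(5)}(38) − f^{(5)}(9)) = 1/30240 · (27360.0 − 6480.00) = 0.690476.
Running total after k=3: 1.78897e+10.
Correction k=4: B_{8}/8! · (f^{(7)}(38) − f^{(7)}(9)) = −1/1209600 · (0.00000 − 0.00000) = 0.00000.

S_4 ≈ 1.78897e+10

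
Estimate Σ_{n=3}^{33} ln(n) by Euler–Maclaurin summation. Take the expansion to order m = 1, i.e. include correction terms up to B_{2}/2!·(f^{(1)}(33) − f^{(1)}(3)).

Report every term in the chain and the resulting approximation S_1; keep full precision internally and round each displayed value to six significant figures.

S_1 ≈ 84.3612

Integral: ∫_3^33 ln(x) dx = 82.0889.
Boundary: ½(f(3) + f(33)) = ½(1.09861 + 3.49651) = 2.29756.
Integral + boundary = 84.3865.
Correction k=1: B_{2}/2! · (f^{(1)}(33) − f^{(1)}(3)) = 1/12 · (0.0303030 − 0.333333) = -0.0252525.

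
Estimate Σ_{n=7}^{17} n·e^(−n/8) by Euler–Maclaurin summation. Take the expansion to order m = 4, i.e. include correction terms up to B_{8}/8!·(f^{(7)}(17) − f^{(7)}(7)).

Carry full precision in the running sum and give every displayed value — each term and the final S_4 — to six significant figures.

Integral: ∫_7^17 x·e^(−x/8) dx = 26.1368.
Boundary: ½(f(7) + f(17)) = ½(2.91803 + 2.03036) = 2.47420.
So far: 28.6110.
k=1: B_{2}/(2)! × [f^{(1)}(17) − f^{(1)}(7)] = 1/12 × (-0.134362 − 0.0521078) = -0.0155392.
Partial sum through k=1: 28.5955.
k=2: B_{4}/(4)! × [f^{(3)}(17) − f^{(3)}(7)] = −1/720 × (0.00163287 − 0.0138411) = 1.69559e-05.
Partial sum through k=2: 28.5955.
k=3: B_{6}/(6)! × [f^{(5)}(17) − f^{(5)}(7)] = 1/30240 × (8.38305e-05 − 0.000419813) = -1.11105e-08.
Partial sum through k=3: 28.5955.
k=4: B_{8}/(8)! × [f^{(7)}(17) − f^{(7)}(7)] = −1/1209600 × (2.22105e-06 − 9.73999e-06) = 6.21605e-12.

S_4 ≈ 28.5955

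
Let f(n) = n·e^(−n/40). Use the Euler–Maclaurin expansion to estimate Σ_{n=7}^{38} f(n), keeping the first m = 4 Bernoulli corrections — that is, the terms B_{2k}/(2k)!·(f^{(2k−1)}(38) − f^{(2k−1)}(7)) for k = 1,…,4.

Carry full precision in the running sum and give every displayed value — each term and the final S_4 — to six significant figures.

The integral term ∫_7^38 x·e^(−x/40) dx = 371.547.
½[f(7) + f(38)] = ½[5.87620 + 14.6962] = 10.2862.
Integral + boundary = 381.833.
k=1: B_{2}/(2)! × [f^{(1)}(38) − f^{(1)}(7)] = 1/12 × (0.0193371 − 0.692552) = -0.0561012.
Running total after k=1: 381.777.
k=2: B_{4}/(4)! × [f^{(3)}(38) − f^{(3)}(7)] = −1/720 × (0.000495512 − 0.00148217) = 1.37035e-06.
Running total after k=2: 381.777.
k=3: B_{6}/(6)! × [f^{(5)}(38) − f^{(5)}(7)] = 1/30240 × (6.11836e-07 − 1.58218e-06) = -3.20881e-11.
Running total after k=3: 381.777.
k=4: B_{8}/(8)! × [f^{(7)}(38) − f^{(7)}(7)] = −1/1209600 × (5.71236e-10 − 1.39875e-09) = 6.84125e-16.

S_4 ≈ 381.777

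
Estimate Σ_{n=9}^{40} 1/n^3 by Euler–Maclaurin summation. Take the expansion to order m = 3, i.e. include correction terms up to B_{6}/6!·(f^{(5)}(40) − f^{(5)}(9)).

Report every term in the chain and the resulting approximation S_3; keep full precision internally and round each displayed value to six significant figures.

S_3 ≈ 0.00659187

The integral term ∫_9^40 1/x^3 dx = 0.00586034.
Endpoint term: (f(9) + f(40))/2 = (0.00137174 + 1.56250e-05)/2 = 0.000693684.
So far: 0.00655402.
k=1: B_{2}/(2)! × [f^{(1)}(40) − f^{(1)}(9)] = 1/12 × (-1.17187e-06 − (-0.000457247)) = 3.80063e-05.
After k=1: 0.00659203.
k=2: B_{4}/(4)! × [f^{(3)}(40) − f^{(3)}(9)] = −1/720 × (-1.46484e-08 − (-0.000112901)) = -1.56786e-07.
After k=2: 0.00659187.
k=3: B_{6}/(6)! × [f^{(5)}(40) − f^{(5)}(9)] = 1/30240 × (-3.84521e-10 − (-5.85410e-05)) = 1.93587e-09.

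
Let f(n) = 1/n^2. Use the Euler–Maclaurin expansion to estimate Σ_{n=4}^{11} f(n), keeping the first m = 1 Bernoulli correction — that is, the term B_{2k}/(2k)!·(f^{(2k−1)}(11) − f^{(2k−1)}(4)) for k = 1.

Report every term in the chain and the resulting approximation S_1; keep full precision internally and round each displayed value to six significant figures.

S_1 ≈ 0.196952

∫_4^11 1/x^2 dx evaluates to 0.159091.
½[f(4) + f(11)] = ½[0.0625000 + 0.00826446] = 0.0353822.
Running total after boundary: 0.194473.
Order-1 term: 1/12 · (-0.00150263 − (-0.0312500)) = 0.00247895.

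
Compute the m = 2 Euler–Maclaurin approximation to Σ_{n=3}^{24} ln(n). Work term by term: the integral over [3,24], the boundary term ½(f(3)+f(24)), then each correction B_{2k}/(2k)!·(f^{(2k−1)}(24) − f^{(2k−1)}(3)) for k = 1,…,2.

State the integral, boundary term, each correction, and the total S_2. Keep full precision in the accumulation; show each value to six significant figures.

S_2 ≈ 54.0916

The integral term ∫_3^24 ln(x) dx = 51.9775.
Endpoint term: (f(3) + f(24))/2 = (1.09861 + 3.17805)/2 = 2.13833.
Integral + boundary = 54.1158.
Order-1 term: 1/12 · (0.0416667 − 0.333333) = -0.0243056.
After k=1: 54.0915.
Order-2 term: −1/720 · (0.000144676 − 0.0740741) = 0.000102680.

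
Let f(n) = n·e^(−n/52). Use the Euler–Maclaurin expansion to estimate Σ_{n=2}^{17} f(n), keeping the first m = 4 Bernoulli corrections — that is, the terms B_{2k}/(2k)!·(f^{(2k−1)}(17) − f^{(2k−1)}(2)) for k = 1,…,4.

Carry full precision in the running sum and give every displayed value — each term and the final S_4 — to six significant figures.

S_4 ≈ 121.658

∫_2^17 x·e^(−x/52) dx evaluates to 114.603.
½[f(2) + f(17)] = ½[1.92454 + 12.2594] = 7.09195.
So far: 121.695.
Correction k=1: B_{2}/2! · (f^{(1)}(17) − f^{(1)}(2)) = 1/12 · (0.485382 − 0.925258) = -0.0366564.
After k=1: 121.658.
Correction k=2: B_{4}/4! · (f^{(3)}(17) − f^{(3)}(2)) = −1/720 · (0.000712892 − 0.00105392) = 4.73648e-07.
After k=2: 121.658.
Correction k=3: B_{6}/6! · (f^{(5)}(17) − f^{(5)}(2)) = 1/30240 · (4.60902e-07 − 6.52979e-07) = -6.35176e-12.
After k=3: 121.658.
Correction k=4: B_{8}/8! · (f^{(7)}(17) − f^{(7)}(2)) = −1/1209600 · (2.43403e-10 − 3.38830e-10) = 7.88915e-17.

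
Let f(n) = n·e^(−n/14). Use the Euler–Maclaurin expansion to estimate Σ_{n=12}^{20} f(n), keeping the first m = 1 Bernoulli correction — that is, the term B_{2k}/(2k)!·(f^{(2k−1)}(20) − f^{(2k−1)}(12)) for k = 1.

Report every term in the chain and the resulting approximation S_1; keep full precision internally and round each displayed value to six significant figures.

Integral: ∫_12^20 x·e^(−x/14) dx = 40.3978.
½[f(12) + f(20)] = ½[5.09247 + 4.79302] = 4.94275.
So far: 45.3406.
Correction k=1: B_{2}/2! · (f^{(1)}(20) − f^{(1)}(12)) = 1/12 · (-0.102708 − 0.0606247) = -0.0136110.

S_1 ≈ 45.3270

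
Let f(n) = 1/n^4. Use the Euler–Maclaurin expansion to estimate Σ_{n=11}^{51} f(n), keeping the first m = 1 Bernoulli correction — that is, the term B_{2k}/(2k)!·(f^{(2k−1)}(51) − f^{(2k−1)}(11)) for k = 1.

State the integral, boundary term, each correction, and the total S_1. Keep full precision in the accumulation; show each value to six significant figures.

Integral: ∫_11^51 1/x^4 dx = 0.000247925.
½[f(11) + f(51)] = ½[6.83013e-05 + 1.47815e-07] = 3.42246e-05.
Integral + boundary = 0.000282150.
Correction k=1: B_{2}/2! · (f^{(1)}(51) − f^{(1)}(11)) = 1/12 · (-1.15934e-08 − (-2.48369e-05)) = 2.06877e-06.

S_1 ≈ 0.000284219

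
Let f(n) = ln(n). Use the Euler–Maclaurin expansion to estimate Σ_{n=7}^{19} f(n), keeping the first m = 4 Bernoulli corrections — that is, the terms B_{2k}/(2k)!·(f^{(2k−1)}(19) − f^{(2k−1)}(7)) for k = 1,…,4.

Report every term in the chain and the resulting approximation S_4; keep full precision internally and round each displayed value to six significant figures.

The integral term ∫_7^19 ln(x) dx = 30.3230.
Endpoint term: (f(7) + f(19))/2 = (1.94591 + 2.94444)/2 = 2.44517.
Integral + boundary = 32.7681.
k=1: B_{2}/(2)! × [f^{(1)}(19) − f^{(1)}(7)] = 1/12 × (0.0526316 − 0.142857) = -0.00751880.
Running total after k=1: 32.7606.
k=2: B_{4}/(4)! × [f^{(3)}(19) − f^{(3)}(7)] = −1/720 × (0.000291588 − 0.00583090) = 7.69349e-06.
Running total after k=2: 32.7606.
k=3: B_{6}/(6)! × [f^{(5)}(19) − f^{(5)}(7)] = 1/30240 × (9.69267e-06 − 0.00142798) = -4.69009e-08.
Running total after k=3: 32.7606.
k=4: B_{8}/(8)! × [f^{(7)}(19) − f^{(7)}(7)] = −1/1209600 × (8.05485e-07 − 0.000874271) = 7.22111e-10.

S_4 ≈ 32.7606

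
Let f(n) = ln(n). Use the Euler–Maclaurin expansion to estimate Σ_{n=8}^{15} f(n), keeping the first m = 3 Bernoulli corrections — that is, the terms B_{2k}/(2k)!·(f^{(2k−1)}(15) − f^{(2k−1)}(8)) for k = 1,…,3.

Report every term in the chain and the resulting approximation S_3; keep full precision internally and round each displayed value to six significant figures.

∫_8^15 ln(x) dx evaluates to 16.9852.
Boundary: ½(f(8) + f(15)) = ½(2.07944 + 2.70805) = 2.39375.
So far: 19.3790.
k=1: B_{2}/(2)! × [f^{(1)}(15) − f^{(1)}(8)] = 1/12 × (0.0666667 − 0.125000) = -0.00486111.
After k=1: 19.3741.
k=2: B_{4}/(4)! × [f^{(3)}(15) − f^{(3)}(8)] = −1/720 × (0.000592593 − 0.00390625) = 4.60230e-06.
After k=2: 19.3741.
k=3: B_{6}/(6)! × [f^{(5)}(15) − f^{(5)}(8)] = 1/30240 × (3.16049e-05 − 0.000732422) = -2.31752e-08.

S_3 ≈ 19.3741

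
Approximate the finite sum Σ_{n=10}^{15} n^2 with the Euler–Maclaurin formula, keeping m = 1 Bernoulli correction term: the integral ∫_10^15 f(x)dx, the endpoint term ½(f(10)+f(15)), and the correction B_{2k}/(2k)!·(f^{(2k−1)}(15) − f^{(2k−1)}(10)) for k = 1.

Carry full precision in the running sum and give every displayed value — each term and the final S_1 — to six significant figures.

The integral term ∫_10^15 x^2 dx = 791.667.
Boundary: ½(f(10) + f(15)) = ½(100.000 + 225.000) = 162.500.
So far: 954.167.
Correction k=1: B_{2}/2! · (f^{(1)}(15) − f^{(1)}(10)) = 1/12 · (30.0000 − 20.0000) = 0.833333.

S_1 ≈ 955.000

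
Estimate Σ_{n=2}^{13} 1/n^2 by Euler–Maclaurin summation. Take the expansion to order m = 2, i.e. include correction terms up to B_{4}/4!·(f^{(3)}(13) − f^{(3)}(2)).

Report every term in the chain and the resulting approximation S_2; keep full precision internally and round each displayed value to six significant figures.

S_2 ≈ 0.570751

∫_2^13 1/x^2 dx evaluates to 0.423077.
½[f(2) + f(13)] = ½[0.250000 + 0.00591716] = 0.127959.
Running total after boundary: 0.551036.
Order-1 term: 1/12 · (-0.000910332 − (-0.250000)) = 0.0207575.
Partial sum through k=1: 0.571793.
Order-2 term: −1/720 · (-6.46390e-05 − (-0.750000)) = -0.00104158.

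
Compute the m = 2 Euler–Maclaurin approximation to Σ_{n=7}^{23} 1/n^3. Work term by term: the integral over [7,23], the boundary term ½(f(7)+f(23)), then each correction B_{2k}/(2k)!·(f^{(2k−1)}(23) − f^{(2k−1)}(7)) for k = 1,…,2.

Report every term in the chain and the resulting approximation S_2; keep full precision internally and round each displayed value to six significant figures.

∫_7^23 1/x^3 dx evaluates to 0.00925890.
Endpoint term: (f(7) + f(23))/2 = (0.00291545 + 8.21895e-05)/2 = 0.00149882.
Running total after boundary: 0.0107577.
Order-1 term: 1/12 · (-1.07204e-05 − (-0.00124948)) = 0.000103230.
Partial sum through k=1: 0.0108610.
Order-2 term: −1/720 · (-4.05307e-07 − (-0.000509992)) = -7.07759e-07.

S_2 ≈ 0.0108602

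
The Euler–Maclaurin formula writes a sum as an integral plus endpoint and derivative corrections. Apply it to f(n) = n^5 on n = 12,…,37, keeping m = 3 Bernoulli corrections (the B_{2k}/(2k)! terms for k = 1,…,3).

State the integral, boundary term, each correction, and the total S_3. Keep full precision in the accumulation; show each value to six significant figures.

Integral: ∫_12^37 x^5 dx = 4.27123e+08.
Boundary: ½(f(12) + f(37)) = ½(248832 + 6.93440e+07) = 3.47964e+07.
Running total after boundary: 4.61920e+08.
Order-1 term: 1/12 · (9.37080e+06 − 103680) = 772260.
After k=1: 4.62692e+08.
Order-2 term: −1/720 · (82140.0 − 8640.00) = -102.083.
After k=2: 4.62692e+08.
Order-3 term: 1/30240 · (120.000 − 120.000) = 0.00000.

S_3 ≈ 4.62692e+08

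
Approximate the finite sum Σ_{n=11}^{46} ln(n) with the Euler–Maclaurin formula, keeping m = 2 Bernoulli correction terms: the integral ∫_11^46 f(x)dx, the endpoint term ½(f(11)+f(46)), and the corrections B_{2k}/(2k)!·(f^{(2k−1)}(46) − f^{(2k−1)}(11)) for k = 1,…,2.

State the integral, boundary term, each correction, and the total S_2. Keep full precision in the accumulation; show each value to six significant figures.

S_2 ≈ 117.848

Integral: ∫_11^46 ln(x) dx = 114.741.
Endpoint term: (f(11) + f(46))/2 = (2.39790 + 3.82864)/2 = 3.11327.
Integral + boundary = 117.854.
k=1: B_{2}/(2)! × [f^{(1)}(46) − f^{(1)}(11)] = 1/12 × (0.0217391 − 0.0909091) = -0.00576416.
Running total after k=1: 117.848.
k=2: B_{4}/(4)! × [f^{(3)}(46) − f^{(3)}(11)] = −1/720 × (2.05474e-05 − 0.00150263) = 2.05845e-06.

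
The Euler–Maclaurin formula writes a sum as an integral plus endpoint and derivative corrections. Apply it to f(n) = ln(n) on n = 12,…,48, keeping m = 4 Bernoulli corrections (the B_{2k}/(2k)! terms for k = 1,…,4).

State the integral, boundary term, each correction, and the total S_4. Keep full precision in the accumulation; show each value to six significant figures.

S_4 ≈ 123.172

Integral: ∫_12^48 ln(x) dx = 119.999.
½[f(12) + f(48)] = ½[2.48491 + 3.87120] = 3.17805.
Integral + boundary = 123.177.
Correction k=1: B_{2}/2! · (f^{(1)}(48) − f^{(1)}(12)) = 1/12 · (0.0208333 − 0.0833333) = -0.00520833.
After k=1: 123.172.
Correction k=2: B_{4}/4! · (f^{(3)}(48) − f^{(3)}(12)) = −1/720 · (1.80845e-05 − 0.00115741) = 1.58239e-06.
After k=2: 123.172.
Correction k=3: B_{6}/6! · (f^{(5)}(48) − f^{(5)}(12)) = 1/30240 · (9.41901e-08 − 9.64506e-05) = -3.18639e-09.
After k=3: 123.172.
Correction k=4: B_{8}/8! · (f^{(7)}(48) − f^{(7)}(12)) = −1/1209600 · (1.22643e-09 − 2.00939e-05) = 1.66110e-11.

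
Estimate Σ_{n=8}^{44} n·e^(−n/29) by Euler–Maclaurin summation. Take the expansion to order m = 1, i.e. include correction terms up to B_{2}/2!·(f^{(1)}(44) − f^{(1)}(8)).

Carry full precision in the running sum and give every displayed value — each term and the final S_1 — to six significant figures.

S_1 ≈ 357.832

Integral: ∫_8^44 x·e^(−x/29) dx = 350.026.
½[f(8) + f(44)] = ½[6.07134 + 9.64991] = 7.86062.
Integral + boundary = 357.887.
Order-1 term: 1/12 · (-0.113439 − 0.549561) = -0.0552500.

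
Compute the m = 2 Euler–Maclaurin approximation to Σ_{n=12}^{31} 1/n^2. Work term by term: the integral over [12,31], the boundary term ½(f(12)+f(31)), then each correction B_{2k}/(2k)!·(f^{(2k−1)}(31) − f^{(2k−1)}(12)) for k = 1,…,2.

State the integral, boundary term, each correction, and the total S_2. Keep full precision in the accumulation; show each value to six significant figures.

S_2 ≈ 0.0551585

The integral term ∫_12^31 1/x^2 dx = 0.0510753.
½[f(12) + f(31)] = ½[0.00694444 + 0.00104058] = 0.00399251.
So far: 0.0550678.
Correction k=1: B_{2}/2! · (f^{(1)}(31) − f^{(1)}(12)) = 1/12 · (-6.71344e-05 − (-0.00115741)) = 9.08561e-05.
Partial sum through k=1: 0.0551586.
Correction k=2: B_{4}/4! · (f^{(3)}(31) − f^{(3)}(12)) = −1/720 · (-8.38306e-07 − (-9.64506e-05)) = -1.32795e-07.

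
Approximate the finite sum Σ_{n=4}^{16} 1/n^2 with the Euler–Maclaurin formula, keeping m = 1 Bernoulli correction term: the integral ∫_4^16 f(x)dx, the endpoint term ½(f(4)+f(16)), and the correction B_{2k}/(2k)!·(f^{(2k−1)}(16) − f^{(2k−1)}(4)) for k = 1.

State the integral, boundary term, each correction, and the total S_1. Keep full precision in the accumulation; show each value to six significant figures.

∫_4^16 1/x^2 dx evaluates to 0.187500.
½[f(4) + f(16)] = ½[0.0625000 + 0.00390625] = 0.0332031.
Integral + boundary = 0.220703.
Correction k=1: B_{2}/2! · (f^{(1)}(16) − f^{(1)}(4)) = 1/12 · (-0.000488281 − (-0.0312500)) = 0.00256348.

S_1 ≈ 0.223267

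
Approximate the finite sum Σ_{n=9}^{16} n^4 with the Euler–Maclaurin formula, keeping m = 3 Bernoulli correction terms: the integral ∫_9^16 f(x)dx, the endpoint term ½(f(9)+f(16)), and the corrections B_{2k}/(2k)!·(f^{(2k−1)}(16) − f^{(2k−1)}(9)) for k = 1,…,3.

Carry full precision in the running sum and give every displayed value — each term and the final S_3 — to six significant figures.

∫_9^16 x^4 dx evaluates to 197905.
Endpoint term: (f(9) + f(16))/2 = (6561.00 + 65536.0)/2 = 36048.5.
So far: 233954.
Order-1 term: 1/12 · (16384.0 − 2916.00) = 1122.33.
Running total after k=1: 235076.
Order-2 term: −1/720 · (384.000 − 216.000) = -0.233333.
Running total after k=2: 235076.
Order-3 term: 1/30240 · (0.00000 − 0.00000) = 0.00000.

S_3 ≈ 235076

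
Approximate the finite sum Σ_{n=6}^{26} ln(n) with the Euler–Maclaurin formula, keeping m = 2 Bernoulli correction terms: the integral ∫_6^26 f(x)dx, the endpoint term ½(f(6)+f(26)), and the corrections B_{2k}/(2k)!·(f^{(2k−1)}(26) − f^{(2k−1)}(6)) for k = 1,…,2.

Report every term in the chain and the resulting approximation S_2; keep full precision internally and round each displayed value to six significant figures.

S_2 ≈ 56.4742

∫_6^26 ln(x) dx evaluates to 53.9600.
Boundary: ½(f(6) + f(26)) = ½(1.79176 + 3.25810) = 2.52493.
Integral + boundary = 56.4849.
k=1: B_{2}/(2)! × [f^{(1)}(26) − f^{(1)}(6)] = 1/12 × (0.0384615 − 0.166667) = -0.0106838.
After k=1: 56.4742.
k=2: B_{4}/(4)! × [f^{(3)}(26) − f^{(3)}(6)] = −1/720 × (0.000113792 − 0.00925926) = 1.27020e-05.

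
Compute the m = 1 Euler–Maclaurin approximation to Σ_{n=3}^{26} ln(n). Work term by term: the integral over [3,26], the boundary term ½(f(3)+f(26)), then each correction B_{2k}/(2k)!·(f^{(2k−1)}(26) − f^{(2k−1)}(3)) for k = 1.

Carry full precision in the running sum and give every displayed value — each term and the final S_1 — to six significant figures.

The integral term ∫_3^26 ln(x) dx = 58.4147.
Endpoint term: (f(3) + f(26))/2 = (1.09861 + 3.25810)/2 = 2.17835.
So far: 60.5930.
k=1: B_{2}/(2)! × [f^{(1)}(26) − f^{(1)}(3)] = 1/12 × (0.0384615 − 0.333333) = -0.0245726.

S_1 ≈ 60.5685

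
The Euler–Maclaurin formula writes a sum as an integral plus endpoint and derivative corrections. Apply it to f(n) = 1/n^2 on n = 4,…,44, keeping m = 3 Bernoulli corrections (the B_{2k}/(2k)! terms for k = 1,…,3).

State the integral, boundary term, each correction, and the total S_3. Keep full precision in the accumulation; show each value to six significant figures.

S_3 ≈ 0.261352

The integral term ∫_4^44 1/x^2 dx = 0.227273.
Endpoint term: (f(4) + f(44))/2 = (0.0625000 + 0.000516529)/2 = 0.0315083.
Integral + boundary = 0.258781.
k=1: B_{2}/(2)! × [f^{(1)}(44) − f^{(1)}(4)] = 1/12 × (-2.34786e-05 − (-0.0312500)) = 0.00260221.
After k=1: 0.261383.
k=2: B_{4}/(4)! × [f^{(3)}(44) − f^{(3)}(4)] = −1/720 × (-1.45528e-07 − (-0.0234375)) = -3.25519e-05.
After k=2: 0.261351.
k=3: B_{6}/(6)! × [f^{(5)}(44) − f^{(5)}(4)] = 1/30240 × (-2.25509e-09 − (-0.0439453)) = 1.45322e-06.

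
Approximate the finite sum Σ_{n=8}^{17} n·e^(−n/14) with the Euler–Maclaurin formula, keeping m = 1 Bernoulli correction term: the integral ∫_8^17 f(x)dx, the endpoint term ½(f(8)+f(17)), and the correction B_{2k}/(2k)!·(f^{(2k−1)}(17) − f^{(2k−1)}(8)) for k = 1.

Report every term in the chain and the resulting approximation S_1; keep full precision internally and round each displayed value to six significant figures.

S_1 ≈ 49.8263

Integral: ∫_8^17 x·e^(−x/14) dx = 45.0690.
½[f(8) + f(17)] = ½[4.51774 + 5.04767] = 4.78271.
Integral + boundary = 49.8517.
k=1: B_{2}/(2)! × [f^{(1)}(17) − f^{(1)}(8)] = 1/12 × (-0.0636261 − 0.242022) = -0.0254707.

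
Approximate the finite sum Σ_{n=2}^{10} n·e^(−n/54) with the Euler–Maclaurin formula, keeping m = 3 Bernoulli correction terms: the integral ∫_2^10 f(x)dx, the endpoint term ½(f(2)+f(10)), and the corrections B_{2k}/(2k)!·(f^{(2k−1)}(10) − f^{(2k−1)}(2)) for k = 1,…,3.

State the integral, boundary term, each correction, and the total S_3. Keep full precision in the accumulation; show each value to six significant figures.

S_3 ≈ 47.3816

Integral: ∫_2^10 x·e^(−x/54) dx = 42.2842.
Boundary: ½(f(2) + f(10)) = ½(1.92728 + 8.30950) = 5.11839.
Running total after boundary: 47.4025.
Order-1 term: 1/12 · (0.677071 − 0.927950) = -0.0209066.
Running total after k=1: 47.3816.
Order-2 term: −1/720 · (0.000802116 − 0.000979160) = 2.45894e-07.
Running total after k=2: 47.3816.
Order-3 term: 1/30240 · (4.70522e-07 − 5.62446e-07) = -3.03983e-12.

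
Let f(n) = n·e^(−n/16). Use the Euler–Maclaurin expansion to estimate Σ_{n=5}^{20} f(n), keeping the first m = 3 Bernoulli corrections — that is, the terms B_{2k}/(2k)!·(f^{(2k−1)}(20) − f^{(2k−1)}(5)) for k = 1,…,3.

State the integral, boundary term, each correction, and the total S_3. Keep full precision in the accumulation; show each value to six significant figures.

The integral term ∫_5^20 x·e^(−x/16) dx = 80.7961.
Endpoint term: (f(5) + f(20))/2 = (3.65808 + 5.73010)/2 = 4.69409.
Running total after boundary: 85.4902.
Order-1 term: 1/12 · (-0.0716262 − 0.502986) = -0.0478843.
Running total after k=1: 85.4423.
Order-2 term: −1/720 · (0.00195853 − 0.00768054) = 7.94723e-06.
Running total after k=2: 85.4423.
Order-3 term: 1/30240 · (1.63939e-05 − 5.23292e-05) = -1.18834e-09.

S_3 ≈ 85.4423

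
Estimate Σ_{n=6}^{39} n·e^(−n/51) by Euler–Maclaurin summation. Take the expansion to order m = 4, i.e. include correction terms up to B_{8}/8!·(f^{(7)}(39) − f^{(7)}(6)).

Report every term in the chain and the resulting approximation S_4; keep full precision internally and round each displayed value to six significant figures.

S_4 ≈ 459.528

∫_6^39 x·e^(−x/51) dx evaluates to 447.840.
Boundary: ½(f(6) + f(39)) = ½(5.33406 + 18.1534) = 11.7437.
So far: 459.584.
Correction k=1: B_{2}/2! · (f^{(1)}(39) − f^{(1)}(6)) = 1/12 · (0.109523 − 0.784420) = -0.0562415.
After k=1: 459.528.
Correction k=2: B_{4}/4! · (f^{(3)}(39) − f^{(3)}(6)) = −1/720 · (0.000400025 − 0.000985175) = 8.12709e-07.
After k=2: 459.528.
Correction k=3: B_{6}/6! · (f^{(5)}(39) − f^{(5)}(6)) = 1/30240 · (2.91404e-07 − 6.41586e-07) = -1.15801e-11.
After k=3: 459.528.
Correction k=4: B_{8}/8! · (f^{(7)}(39) − f^{(7)}(6)) = −1/1209600 · (1.64941e-10 − 3.47714e-10) = 1.51102e-16.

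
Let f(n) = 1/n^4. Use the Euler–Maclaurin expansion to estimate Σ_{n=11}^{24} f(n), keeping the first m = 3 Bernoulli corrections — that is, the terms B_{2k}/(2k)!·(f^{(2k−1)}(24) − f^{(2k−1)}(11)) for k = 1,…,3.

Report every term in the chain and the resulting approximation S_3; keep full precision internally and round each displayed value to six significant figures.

S_3 ≈ 0.000264003

∫_11^24 1/x^4 dx evaluates to 0.000226326.
½[f(11) + f(24)] = ½[6.83013e-05 + 3.01408e-06] = 3.56577e-05.
So far: 0.000261983.
Correction k=1: B_{2}/2! · (f^{(1)}(24) − f^{(1)}(11)) = 1/12 · (-5.02347e-07 − (-2.48369e-05)) = 2.02788e-06.
Running total after k=1: 0.000264011.
Correction k=2: B_{4}/4! · (f^{(3)}(24) − f^{(3)}(11)) = −1/720 · (-2.61639e-08 − (-6.15790e-06)) = -8.51630e-09.
Running total after k=2: 0.000264003.
Correction k=3: B_{6}/6! · (f^{(5)}(24) − f^{(5)}(11)) = 1/30240 · (-2.54371e-09 − (-2.84994e-06)) = 9.41598e-11.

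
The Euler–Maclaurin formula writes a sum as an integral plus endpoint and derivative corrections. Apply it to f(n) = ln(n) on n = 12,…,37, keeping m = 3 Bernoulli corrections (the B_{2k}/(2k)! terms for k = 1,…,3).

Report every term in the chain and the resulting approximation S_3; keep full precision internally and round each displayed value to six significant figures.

S_3 ≈ 81.8283

Integral: ∫_12^37 ln(x) dx = 78.7851.
½[f(12) + f(37)] = ½[2.48491 + 3.61092] = 3.04791.
So far: 81.8330.
Order-1 term: 1/12 · (0.0270270 − 0.0833333) = -0.00469219.
After k=1: 81.8283.
Order-2 term: −1/720 · (3.94843e-05 − 0.00115741) = 1.55267e-06.
After k=2: 81.8283.
Order-3 term: 1/30240 · (3.46101e-07 − 9.64506e-05) = -3.17806e-09.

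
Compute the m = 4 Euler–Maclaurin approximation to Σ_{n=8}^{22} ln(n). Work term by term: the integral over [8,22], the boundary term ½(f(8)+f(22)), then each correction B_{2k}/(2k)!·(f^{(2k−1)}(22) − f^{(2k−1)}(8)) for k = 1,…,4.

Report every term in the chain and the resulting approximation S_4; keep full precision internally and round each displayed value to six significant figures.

S_4 ≈ 39.9460

∫_8^22 ln(x) dx evaluates to 37.3674.
½[f(8) + f(22)] = ½[2.07944 + 3.09104] = 2.58524.
Integral + boundary = 39.9526.
k=1: B_{2}/(2)! × [f^{(1)}(22) − f^{(1)}(8)] = 1/12 × (0.0454545 − 0.125000) = -0.00662879.
Running total after k=1: 39.9460.
k=2: B_{4}/(4)! × [f^{(3)}(22) − f^{(3)}(8)] = −1/720 × (0.000187829 − 0.00390625) = 5.16447e-06.
Running total after k=2: 39.9460.
k=3: B_{6}/(6)! × [f^{(5)}(22) − f^{(5)}(8)] = 1/30240 × (4.65691e-06 − 0.000732422) = -2.40663e-08.
Running total after k=3: 39.9460.
k=4: B_{8}/(8)! × [f^{(7)}(22) − f^{(7)}(8)] = −1/1209600 × (2.88651e-07 − 0.000343323) = 2.83593e-10.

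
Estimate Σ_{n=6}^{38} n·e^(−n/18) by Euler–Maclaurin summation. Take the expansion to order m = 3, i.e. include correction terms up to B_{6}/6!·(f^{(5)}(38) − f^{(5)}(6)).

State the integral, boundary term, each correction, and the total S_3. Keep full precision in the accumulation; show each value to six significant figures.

∫_6^38 x·e^(−x/18) dx evaluates to 187.469.
Endpoint term: (f(6) + f(38))/2 = (4.29919 + 4.60193)/2 = 4.45056.
Integral + boundary = 191.920.
Order-1 term: 1/12 · (-0.134559 − 0.477688) = -0.0510206.
After k=1: 191.869.
Order-2 term: −1/720 · (0.000332245 − 0.00589738) = 7.72935e-06.
After k=2: 191.869.
Order-3 term: 1/30240 · (3.33271e-06 − 3.18531e-05) = -9.43135e-10.

S_3 ≈ 191.869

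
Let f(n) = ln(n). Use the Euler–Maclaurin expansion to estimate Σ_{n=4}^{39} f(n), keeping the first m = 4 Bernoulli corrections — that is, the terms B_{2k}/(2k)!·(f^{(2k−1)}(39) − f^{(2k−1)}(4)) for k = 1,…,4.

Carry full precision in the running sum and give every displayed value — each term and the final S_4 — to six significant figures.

The integral term ∫_4^39 ln(x) dx = 102.334.
Boundary: ½(f(4) + f(39)) = ½(1.38629 + 3.66356) = 2.52493.
Running total after boundary: 104.859.
k=1: B_{2}/(2)! × [f^{(1)}(39) − f^{(1)}(4)] = 1/12 × (0.0256410 − 0.250000) = -0.0186966.
After k=1: 104.840.
k=2: B_{4}/(4)! × [f^{(3)}(39) − f^{(3)}(4)] = −1/720 × (3.37160e-05 − 0.0312500) = 4.33559e-05.
After k=2: 104.840.
k=3: B_{6}/(6)! × [f^{(5)}(39) − f^{(5)}(4)] = 1/30240 × (2.66004e-07 − 0.0234375) = -7.75041e-07.
After k=3: 104.840.
k=4: B_{8}/(8)! × [f^{(7)}(39) − f^{(7)}(4)] = −1/1209600 × (5.24663e-09 − 0.0439453) = 3.63304e-08.

S_4 ≈ 104.840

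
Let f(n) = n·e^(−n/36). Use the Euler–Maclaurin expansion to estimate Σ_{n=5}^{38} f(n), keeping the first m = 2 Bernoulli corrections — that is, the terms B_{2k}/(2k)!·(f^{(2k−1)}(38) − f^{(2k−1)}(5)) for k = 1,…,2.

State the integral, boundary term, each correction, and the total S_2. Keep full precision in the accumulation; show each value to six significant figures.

S_2 ≈ 366.254

Integral: ∫_5^38 x·e^(−x/36) dx = 357.530.
Boundary: ½(f(5) + f(38)) = ½(4.35162 + 13.2240) = 8.78779.
Running total after boundary: 366.318.
k=1: B_{2}/(2)! × [f^{(1)}(38) − f^{(1)}(5)] = 1/12 × (-0.0193333 − 0.749446) = -0.0640650.
Partial sum through k=1: 366.254.
k=2: B_{4}/(4)! × [f^{(3)}(38) − f^{(3)}(5)] = −1/720 × (0.000522118 − 0.00192137) = 1.94341e-06.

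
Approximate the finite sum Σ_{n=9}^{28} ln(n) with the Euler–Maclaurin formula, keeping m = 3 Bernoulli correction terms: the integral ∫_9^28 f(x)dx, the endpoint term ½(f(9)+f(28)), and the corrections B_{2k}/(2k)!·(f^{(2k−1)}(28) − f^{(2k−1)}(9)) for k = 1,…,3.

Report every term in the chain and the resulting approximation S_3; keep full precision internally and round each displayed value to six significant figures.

S_3 ≈ 57.2851

∫_9^28 ln(x) dx evaluates to 54.5267.
½[f(9) + f(28)] = ½[2.19722 + 3.33220] = 2.76471.
So far: 57.2914.
k=1: B_{2}/(2)! × [f^{(1)}(28) − f^{(1)}(9)] = 1/12 × (0.0357143 − 0.111111) = -0.00628307.
After k=1: 57.2851.
k=2: B_{4}/(4)! × [f^{(3)}(28) − f^{(3)}(9)] = −1/720 × (9.11079e-05 − 0.00274348) = 3.68386e-06.
After k=2: 57.2851.
k=3: B_{6}/(6)! × [f^{(5)}(28) − f^{(5)}(9)] = 1/30240 × (1.39451e-06 − 0.000406442) = -1.33944e-08.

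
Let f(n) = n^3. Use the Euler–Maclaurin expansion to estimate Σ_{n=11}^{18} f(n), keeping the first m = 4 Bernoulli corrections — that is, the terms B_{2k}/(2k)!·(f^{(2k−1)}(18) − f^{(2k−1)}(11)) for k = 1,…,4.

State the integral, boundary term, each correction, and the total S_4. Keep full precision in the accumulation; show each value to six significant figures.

S_4 ≈ 26216.0

Integral: ∫_11^18 x^3 dx = 22583.8.
Boundary: ½(f(11) + f(18)) = ½(1331.00 + 5832.00) = 3581.50.
Integral + boundary = 26165.2.
Order-1 term: 1/12 · (972.000 − 363.000) = 50.7500.
Partial sum through k=1: 26216.0.
Order-2 term: −1/720 · (6.00000 − 6.00000) = 0.00000.
Partial sum through k=2: 26216.0.
Order-3 term: 1/30240 · (0.00000 − 0.00000) = 0.00000.
Partial sum through k=3: 26216.0.
Order-4 term: −1/1209600 · (0.00000 − 0.00000) = 0.00000.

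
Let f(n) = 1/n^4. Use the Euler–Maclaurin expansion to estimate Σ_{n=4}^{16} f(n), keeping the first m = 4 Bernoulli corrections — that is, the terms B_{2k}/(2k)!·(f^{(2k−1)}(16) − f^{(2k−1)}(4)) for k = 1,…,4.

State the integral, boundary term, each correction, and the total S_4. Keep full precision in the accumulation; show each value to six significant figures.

The integral term ∫_4^16 1/x^4 dx = 0.00512695.
Boundary: ½(f(4) + f(16)) = ½(0.00390625 + 1.52588e-05) = 0.00196075.
Running total after boundary: 0.00708771.
Order-1 term: 1/12 · (-3.81470e-06 − (-0.00390625)) = 0.000325203.
Running total after k=1: 0.00741291.
Order-2 term: −1/720 · (-4.47035e-07 − (-0.00732422)) = -1.01719e-05.
Running total after k=2: 0.00740274.
Order-3 term: 1/30240 · (-9.77889e-08 − (-0.0256348)) = 8.47707e-07.
Running total after k=3: 0.00740359.
Order-4 term: −1/1209600 · (-3.43789e-08 − (-0.144196)) = -1.19209e-07.

S_4 ≈ 0.00740347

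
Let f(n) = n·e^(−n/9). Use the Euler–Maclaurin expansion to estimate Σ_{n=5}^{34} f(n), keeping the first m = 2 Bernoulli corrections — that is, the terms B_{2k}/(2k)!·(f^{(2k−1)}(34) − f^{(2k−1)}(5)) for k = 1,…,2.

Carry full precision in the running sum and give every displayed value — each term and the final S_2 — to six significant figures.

S_2 ≈ 65.2376

Integral: ∫_5^34 x·e^(−x/9) dx = 63.4409.
½[f(5) + f(34)] = ½[2.86877 + 0.777698] = 1.82323.
Running total after boundary: 65.2641.
Correction k=1: B_{2}/2! · (f^{(1)}(34) − f^{(1)}(5)) = 1/12 · (-0.0635374 − 0.255002) = -0.0265449.
Partial sum through k=1: 65.2376.
Correction k=2: B_{4}/4! · (f^{(3)}(34) − f^{(3)}(5)) = −1/720 · (-0.000219635 − 0.0173149) = 2.43535e-05.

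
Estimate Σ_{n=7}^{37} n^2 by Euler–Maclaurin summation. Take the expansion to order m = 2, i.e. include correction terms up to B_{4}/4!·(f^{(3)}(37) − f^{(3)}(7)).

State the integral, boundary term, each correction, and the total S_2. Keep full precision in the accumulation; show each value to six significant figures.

S_2 ≈ 17484.0

∫_7^37 x^2 dx evaluates to 16770.0.
Boundary: ½(f(7) + f(37)) = ½(49.0000 + 1369.00) = 709.000.
Integral + boundary = 17479.0.
Order-1 term: 1/12 · (74.0000 − 14.0000) = 5.00000.
Running total after k=1: 17484.0.
Order-2 term: −1/720 · (0.00000 − 0.00000) = 0.00000.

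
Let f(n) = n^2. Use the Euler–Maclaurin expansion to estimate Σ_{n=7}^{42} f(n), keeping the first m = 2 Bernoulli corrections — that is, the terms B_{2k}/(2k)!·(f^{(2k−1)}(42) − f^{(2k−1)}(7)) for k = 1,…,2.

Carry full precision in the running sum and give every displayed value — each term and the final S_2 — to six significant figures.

S_2 ≈ 25494.0

The integral term ∫_7^42 x^2 dx = 24581.7.
Boundary: ½(f(7) + f(42)) = ½(49.0000 + 1764.00) = 906.500.
So far: 25488.2.
k=1: B_{2}/(2)! × [f^{(1)}(42) − f^{(1)}(7)] = 1/12 × (84.0000 − 14.0000) = 5.83333.
After k=1: 25494.0.
k=2: B_{4}/(4)! × [f^{(3)}(42) − f^{(3)}(7)] = −1/720 × (0.00000 − 0.00000) = 0.00000.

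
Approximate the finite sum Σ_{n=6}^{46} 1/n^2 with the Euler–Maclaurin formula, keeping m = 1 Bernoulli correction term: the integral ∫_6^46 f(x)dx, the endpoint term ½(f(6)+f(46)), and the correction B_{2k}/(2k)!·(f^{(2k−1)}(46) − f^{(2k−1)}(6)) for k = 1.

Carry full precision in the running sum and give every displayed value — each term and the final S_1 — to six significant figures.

S_1 ≈ 0.159823

Integral: ∫_6^46 1/x^2 dx = 0.144928.
½[f(6) + f(46)] = ½[0.0277778 + 0.000472590] = 0.0141252.
So far: 0.159053.
k=1: B_{2}/(2)! × [f^{(1)}(46) − f^{(1)}(6)] = 1/12 × (-2.05474e-05 − (-0.00925926)) = 0.000769893.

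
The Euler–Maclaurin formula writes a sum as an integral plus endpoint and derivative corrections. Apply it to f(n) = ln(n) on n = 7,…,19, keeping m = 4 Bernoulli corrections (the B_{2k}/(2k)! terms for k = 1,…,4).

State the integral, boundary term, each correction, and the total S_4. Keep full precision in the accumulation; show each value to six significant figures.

S_4 ≈ 32.7606

The integral term ∫_7^19 ln(x) dx = 30.3230.
Boundary: ½(f(7) + f(19)) = ½(1.94591 + 2.94444) = 2.44517.
So far: 32.7681.
k=1: B_{2}/(2)! × [f^{(1)}(19) − f^{(1)}(7)] = 1/12 × (0.0526316 − 0.142857) = -0.00751880.
Partial sum through k=1: 32.7606.
k=2: B_{4}/(4)! × [f^{(3)}(19) − f^{(3)}(7)] = −1/720 × (0.000291588 − 0.00583090) = 7.69349e-06.
Partial sum through k=2: 32.7606.
k=3: B_{6}/(6)! × [f^{(5)}(19) − f^{(5)}(7)] = 1/30240 × (9.69267e-06 − 0.00142798) = -4.69009e-08.
Partial sum through k=3: 32.7606.
k=4: B_{8}/(8)! × [f^{(7)}(19) − f^{(7)}(7)] = −1/1209600 × (8.05485e-07 − 0.000874271) = 7.22111e-10.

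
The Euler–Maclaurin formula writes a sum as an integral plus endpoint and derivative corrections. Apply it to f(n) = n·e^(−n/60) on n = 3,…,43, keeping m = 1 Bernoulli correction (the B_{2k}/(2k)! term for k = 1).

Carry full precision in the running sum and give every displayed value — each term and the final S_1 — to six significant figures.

The integral term ∫_3^43 x·e^(−x/60) dx = 577.474.
½[f(3) + f(43)] = ½[2.85369 + 21.0002] = 11.9270.
Integral + boundary = 589.401.
Order-1 term: 1/12 · (0.138374 − 0.903668) = -0.0637745.

S_1 ≈ 589.338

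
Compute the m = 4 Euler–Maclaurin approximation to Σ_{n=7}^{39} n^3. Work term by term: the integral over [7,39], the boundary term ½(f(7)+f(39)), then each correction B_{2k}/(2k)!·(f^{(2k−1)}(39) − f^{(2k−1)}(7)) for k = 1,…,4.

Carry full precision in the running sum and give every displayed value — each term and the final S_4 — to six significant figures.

∫_7^39 x^3 dx evaluates to 577760.
Boundary: ½(f(7) + f(39)) = ½(343.000 + 59319.0) = 29831.0.
Integral + boundary = 607591.
Order-1 term: 1/12 · (4563.00 − 147.000) = 368.000.
After k=1: 607959.
Order-2 term: −1/720 · (6.00000 − 6.00000) = 0.00000.
After k=2: 607959.
Order-3 term: 1/30240 · (0.00000 − 0.00000) = 0.00000.
After k=3: 607959.
Order-4 term: −1/1209600 · (0.00000 − 0.00000) = 0.00000.

S_4 ≈ 607959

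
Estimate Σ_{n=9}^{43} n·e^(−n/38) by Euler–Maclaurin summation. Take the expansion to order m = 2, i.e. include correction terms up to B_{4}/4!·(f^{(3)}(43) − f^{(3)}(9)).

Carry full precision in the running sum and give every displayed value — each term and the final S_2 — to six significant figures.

S_2 ≈ 427.065

The integral term ∫_9^43 x·e^(−x/38) dx = 416.633.
Boundary: ½(f(9) + f(43)) = ½(7.10204 + 13.8685) = 10.4853.
Running total after boundary: 427.119.
Correction k=1: B_{2}/2! · (f^{(1)}(43) − f^{(1)}(9)) = 1/12 · (-0.0424373 − 0.602220) = -0.0537214.
Partial sum through k=1: 427.065.
Correction k=2: B_{4}/4! · (f^{(3)}(43) − f^{(3)}(9)) = −1/720 · (0.000417320 − 0.00151001) = 1.51762e-06.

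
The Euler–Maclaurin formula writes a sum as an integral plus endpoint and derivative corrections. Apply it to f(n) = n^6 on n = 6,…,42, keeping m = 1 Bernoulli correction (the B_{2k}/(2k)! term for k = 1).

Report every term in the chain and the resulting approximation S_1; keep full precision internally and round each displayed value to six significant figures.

∫_6^42 x^6 dx evaluates to 3.29342e+10.
½[f(6) + f(42)] = ½[46656.0 + 5.48903e+09] = 2.74454e+09.
Integral + boundary = 3.56787e+10.
Order-1 term: 1/12 · (7.84147e+08 − 46656.0) = 6.53417e+07.

S_1 ≈ 3.57440e+10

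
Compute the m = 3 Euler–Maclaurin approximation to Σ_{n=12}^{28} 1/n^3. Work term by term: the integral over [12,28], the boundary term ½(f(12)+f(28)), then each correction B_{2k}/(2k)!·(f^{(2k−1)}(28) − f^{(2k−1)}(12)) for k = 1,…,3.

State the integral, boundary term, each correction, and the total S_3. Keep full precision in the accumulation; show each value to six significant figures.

S_3 ≈ 0.00315822

The integral term ∫_12^28 1/x^3 dx = 0.00283447.
Endpoint term: (f(12) + f(28))/2 = (0.000578704 + 4.55539e-05)/2 = 0.000312129.
Integral + boundary = 0.00314660.
Correction k=1: B_{2}/2! · (f^{(1)}(28) − f^{(1)}(12)) = 1/12 · (-4.88078e-06 − (-0.000144676)) = 1.16496e-05.
Partial sum through k=1: 0.00315825.
Correction k=2: B_{4}/4! · (f^{(3)}(28) − f^{(3)}(12)) = −1/720 · (-1.24510e-07 − (-2.00939e-05)) = -2.77352e-08.
Partial sum through k=2: 0.00315822.
Correction k=3: B_{6}/6! · (f^{(5)}(28) − f^{(5)}(12)) = 1/30240 · (-6.67016e-09 − (-5.86071e-06)) = 1.93586e-10.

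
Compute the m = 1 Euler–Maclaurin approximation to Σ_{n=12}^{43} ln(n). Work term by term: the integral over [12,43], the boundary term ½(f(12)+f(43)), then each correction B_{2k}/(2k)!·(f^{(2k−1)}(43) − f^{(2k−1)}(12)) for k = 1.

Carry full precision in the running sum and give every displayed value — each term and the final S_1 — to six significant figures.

The integral term ∫_12^43 ln(x) dx = 100.913.
Endpoint term: (f(12) + f(43))/2 = (2.48491 + 3.76120)/2 = 3.12305.
So far: 104.036.
k=1: B_{2}/(2)! × [f^{(1)}(43) − f^{(1)}(12)] = 1/12 × (0.0232558 − 0.0833333) = -0.00500646.

S_1 ≈ 104.031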